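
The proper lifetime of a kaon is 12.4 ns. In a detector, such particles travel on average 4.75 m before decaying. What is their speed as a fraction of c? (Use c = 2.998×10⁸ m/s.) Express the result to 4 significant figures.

0.7875c

Lab distance = (lab lifetime)·v = γτ·βc, so βγ = d/(cτ) = 4.750/(2.998×10⁸ × 1.240×10^-8) = 1.2777.
With βγ = 1.2777: γ² = 1 + (βγ)² = 2.63252, and β = (βγ)/γ = 1.2777/1.6225 = 0.7875.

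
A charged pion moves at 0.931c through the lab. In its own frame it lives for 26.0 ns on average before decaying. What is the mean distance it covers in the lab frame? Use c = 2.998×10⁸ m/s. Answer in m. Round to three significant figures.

γ = 1/√(1 − β²) = 1/√(1 − 0.866761) = 1/√0.133239 = 1/0.365019 = 2.7396.
Lab-frame lifetime: Δt = γτ = 2.7396 × 26.0 ns = 71.23 ns.
Distance: d = vΔt = 0.931 × 2.998×10⁸ m/s × 7.1230×10^-8 s = 19.9 m.

19.9 m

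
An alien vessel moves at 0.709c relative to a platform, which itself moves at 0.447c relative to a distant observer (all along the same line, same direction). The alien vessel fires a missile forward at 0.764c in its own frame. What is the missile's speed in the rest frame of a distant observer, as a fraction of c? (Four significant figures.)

0.9827c

Apply u = (u'+v)/(1+u'v) twice. Missile in the platform frame: (0.764+0.709)/(1+0.764·0.709) = 1.473/1.541676 = 0.95545c.
That velocity, transformed to the rest frame of a distant observer: (0.95545+0.447)/(1+0.95545·0.447) = 1.40245/1.42708615 = 0.98274c.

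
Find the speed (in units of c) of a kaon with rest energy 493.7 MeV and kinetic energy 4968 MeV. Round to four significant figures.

0.9959c

γ = 1 + K/(mc²) = 1 + 4968/493.7 = 11.063.
β = √(1 − 1/γ²) = √(1 − 0.0081706) = √0.9918294 = 0.9959.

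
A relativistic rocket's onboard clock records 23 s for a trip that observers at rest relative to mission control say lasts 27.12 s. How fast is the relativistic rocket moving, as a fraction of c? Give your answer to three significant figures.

γ = Δt/Δτ = 27.12/23 = 1.1791.
β = √(1 − 1/γ²) = √(1 − 0.719281) = √0.280719 = 0.530.

0.530c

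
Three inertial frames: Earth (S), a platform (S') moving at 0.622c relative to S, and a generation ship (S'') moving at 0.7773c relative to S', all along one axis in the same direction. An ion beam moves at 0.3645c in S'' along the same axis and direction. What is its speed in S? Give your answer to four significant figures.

0.9732c

Apply u = (u'+v)/(1+u'v) twice. Ion beam in the platform frame: (0.3645+0.7773)/(1+0.3645·0.7773) = 1.1418/1.28332585 = 0.88972c.
That velocity, transformed to the rest frame of Earth: (0.88972+0.622)/(1+0.88972·0.622) = 1.51172/1.55340584 = 0.97316c.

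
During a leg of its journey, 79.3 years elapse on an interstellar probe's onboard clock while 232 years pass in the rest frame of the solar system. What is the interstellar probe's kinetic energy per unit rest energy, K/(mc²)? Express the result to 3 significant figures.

1.93

γ = Δt/Δτ = 232/79.3 = 2.9256.
K/(mc²) = γ − 1 = 2.9256 − 1 = 1.93.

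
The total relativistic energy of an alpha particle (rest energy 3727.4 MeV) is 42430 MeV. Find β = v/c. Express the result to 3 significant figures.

γ = E/(mc²) = 42430/3727.4 = 11.383.
β = √(1 − 1/γ²) = √(1 − 0.00771768) = √0.99228232 = 0.996.

0.996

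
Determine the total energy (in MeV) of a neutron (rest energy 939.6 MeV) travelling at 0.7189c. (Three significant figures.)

With β = 0.7189, γ = 1/√(1 − 0.7189²) = 1/√0.48318279 = 1.4386.
Total energy: E = γmc² = 1.4386 × 939.6 MeV = 1350 MeV.

1350 MeV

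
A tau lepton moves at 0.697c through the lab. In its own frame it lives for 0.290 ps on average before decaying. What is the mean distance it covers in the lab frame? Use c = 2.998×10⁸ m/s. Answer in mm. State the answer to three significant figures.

γ = 1/√(1 − β²) = 1/√(1 − 0.485809) = 1/√0.514191 = 1/0.717071 = 1.3946.
Lab-frame lifetime: Δt = γτ = 1.3946 × 0.290 ps = 0.40443 ps.
Distance: d = vΔt = 0.697 × 2.998×10⁸ m/s × 4.0443×10^-13 s = 8.45×10^-5 m = 0.0845 mm.

0.0845 mm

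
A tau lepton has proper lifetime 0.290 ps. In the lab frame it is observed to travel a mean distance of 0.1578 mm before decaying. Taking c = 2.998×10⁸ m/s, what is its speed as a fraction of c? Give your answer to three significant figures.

0.876c

Let x = d/(cτ) = 1.578×10^-4 m / (2.998×10⁸ m/s × 2.900×10^-13 s) = 1.815. Since d = βγcτ, x = βγ = β/√(1−β²).
Solving: β² = x²/(1+x²) = 3.29422/4.29422 = 0.767129, so β = 0.876.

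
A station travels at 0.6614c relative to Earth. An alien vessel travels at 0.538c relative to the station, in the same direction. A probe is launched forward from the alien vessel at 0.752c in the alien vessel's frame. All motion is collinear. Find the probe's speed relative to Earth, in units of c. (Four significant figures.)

0.9828c

Apply u = (u'+v)/(1+u'v) twice. Probe in the station frame: (0.752+0.538)/(1+0.752·0.538) = 1.29/1.404576 = 0.91843c.
That velocity, transformed to the rest frame of Earth: (0.91843+0.6614)/(1+0.91843·0.6614) = 1.57983/1.607449602 = 0.98282c.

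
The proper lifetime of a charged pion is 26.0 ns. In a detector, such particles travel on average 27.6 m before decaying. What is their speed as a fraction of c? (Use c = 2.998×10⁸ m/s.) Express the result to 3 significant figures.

d = βγcτ ⇒ βγ = d/(cτ) = 27.60 m / (7.7948 m) = 3.5408.
β = (βγ)/√(1+(βγ)²) = 3.5408/√13.5373 = 0.962.

0.962c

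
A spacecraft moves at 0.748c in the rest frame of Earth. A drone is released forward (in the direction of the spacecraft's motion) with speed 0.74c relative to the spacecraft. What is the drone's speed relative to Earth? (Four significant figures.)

0.9578c

Relativistic velocity addition: u = (u' + v)/(1 + u'v/c²), with u' = 0.74c and v = 0.748c.
Numerator: 0.74 + 0.748 = 1.488. Denominator: 1 + (0.74)(0.748) = 1.55352.
u = 1.488/1.55352 = 0.95782, so the speed is 0.9578c.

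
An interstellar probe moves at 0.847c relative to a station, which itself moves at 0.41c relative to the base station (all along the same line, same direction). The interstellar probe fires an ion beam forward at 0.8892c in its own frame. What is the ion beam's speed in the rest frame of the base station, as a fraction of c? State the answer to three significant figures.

Compose velocities in two stages. Stage 1 (into S'): u₁ = (0.8892+0.847)/(1+0.8892×0.847) = 0.99033.
Stage 2 (into S): u = (0.99033+0.41)/(1+0.99033×0.41) = 0.99594, so the speed is 0.996c.

0.996c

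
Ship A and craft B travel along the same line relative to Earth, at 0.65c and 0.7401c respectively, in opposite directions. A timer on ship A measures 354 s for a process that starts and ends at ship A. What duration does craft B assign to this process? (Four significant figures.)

1026 s

The velocity of ship A relative to craft B is (0.65 + 0.7401)c / (1 + 0.65×0.7401) = 0.93858c; relative speed 0.93858c.
γ for this relative speed: γ = 1/√(1 − 0.880932) = 2.898.
The clock on ship A records proper time, so craft B measures Δt = γΔτ = 2.898 × 354 = 1026 s.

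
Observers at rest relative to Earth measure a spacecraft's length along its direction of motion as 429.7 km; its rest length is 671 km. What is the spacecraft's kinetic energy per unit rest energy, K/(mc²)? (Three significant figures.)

0.562

From L = L₀/γ: γ = 671/429.7 = 1.56155.
K/(mc²) = γ − 1 = 1.56155 − 1 = 0.562.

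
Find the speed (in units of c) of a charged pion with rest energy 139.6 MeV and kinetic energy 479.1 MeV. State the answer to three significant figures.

0.974c

γ = 1 + K/(mc²) = 1 + 479.1/139.6 = 4.4319.
β = √(1 − 1/γ²) = √(1 − 0.050912) = √0.949088 = 0.974.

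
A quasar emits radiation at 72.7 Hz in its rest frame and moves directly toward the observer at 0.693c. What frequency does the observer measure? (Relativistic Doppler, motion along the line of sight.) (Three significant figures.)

Relativistic Doppler (source moving toward): f_obs = f_src · √((1+β)/(1−β)).
With β = 0.693: factor = √(1.693/0.307) = 2.3483.
f_obs = 72.7 × 2.3483 = 171 Hz.

171 Hz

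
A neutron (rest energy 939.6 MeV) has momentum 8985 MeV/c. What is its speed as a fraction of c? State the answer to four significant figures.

βγ = pc/(mc²) = 8985/939.6 = 9.5626.
Since γ² = 1 + (βγ)² = 92.4433, γ = √92.4433 = 9.61474, and β = (βγ)/γ = 9.5626/9.61474 = 0.9946.

0.9946c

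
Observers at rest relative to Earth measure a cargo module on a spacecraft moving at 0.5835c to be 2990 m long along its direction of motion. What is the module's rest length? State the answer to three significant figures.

3680 m

γ = 1/√(1 − β²) = 1/√(1 − 0.34047225) = 1/√0.65952775 = 1/0.812113 = 1.2314.
Proper length: L₀ = γ·L = 1.2314 × 2990 = 3680 m.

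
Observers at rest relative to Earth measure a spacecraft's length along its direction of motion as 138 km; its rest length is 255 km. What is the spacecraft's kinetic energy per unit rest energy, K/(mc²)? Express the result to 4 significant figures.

0.8478

Length contraction gives γ = L₀/L = 255/138 = 1.84783.
K/(mc²) = γ − 1 = 1.84783 − 1 = 0.8478.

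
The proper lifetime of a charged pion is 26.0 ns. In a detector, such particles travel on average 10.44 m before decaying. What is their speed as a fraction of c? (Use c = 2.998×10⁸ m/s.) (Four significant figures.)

Let x = d/(cτ) = 10.44 m / (2.998×10⁸ m/s × 2.600×10^-8 s) = 1.3394. Since d = βγcτ, x = βγ = β/√(1−β²).
Solving: β² = x²/(1+x²) = 1.79399/2.79399 = 0.642089, so β = 0.8013.

0.8013c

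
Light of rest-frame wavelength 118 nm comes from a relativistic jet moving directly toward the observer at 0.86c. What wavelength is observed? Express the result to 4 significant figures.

32.37 nm

Relativistic Doppler for wavelength: λ_obs = λ_src · √((1−β)/(1+β)).
With β = 0.86: factor = √(0.14/1.86) = 0.27435.
λ_obs = 118 × 0.27435 = 32.37 nm.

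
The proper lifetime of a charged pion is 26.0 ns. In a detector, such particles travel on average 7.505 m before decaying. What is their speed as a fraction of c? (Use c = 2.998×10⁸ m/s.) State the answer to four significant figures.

0.6936c

Let x = d/(cτ) = 7.505 m / (2.998×10⁸ m/s × 2.600×10^-8 s) = 0.96282. Since d = βγcτ, x = βγ = β/√(1−β²).
Solving: β² = x²/(1+x²) = 0.927022/1.927022 = 0.481065, so β = 0.6936.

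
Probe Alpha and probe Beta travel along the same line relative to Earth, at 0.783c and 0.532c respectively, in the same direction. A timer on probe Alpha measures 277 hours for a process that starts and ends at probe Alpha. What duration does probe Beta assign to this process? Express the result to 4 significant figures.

306.8 hours

Transform probe Alpha's velocity into probe Beta's frame: (0.783 − 0.532)/(1 − 0.783·0.532) = 0.251/0.583444, so the relative speed is 0.4302c.
γ for this relative speed: γ = 1/√(1 − 0.185072) = 1.1077.
The clock on probe Alpha records proper time, so probe Beta measures Δt = γΔτ = 1.1077 × 277 = 306.8 hours.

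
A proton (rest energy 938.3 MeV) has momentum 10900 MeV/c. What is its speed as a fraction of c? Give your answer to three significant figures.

0.996c

βγ = pc/(mc²) = 10900/938.3 = 11.617.
Since γ² = 1 + (βγ)² = 135.955, γ = √135.955 = 11.66, and β = (βγ)/γ = 11.617/11.66 = 0.996.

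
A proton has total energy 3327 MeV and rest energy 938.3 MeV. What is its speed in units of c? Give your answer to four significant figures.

γ = E/(mc²) = 3327/938.3 = 3.5458.
β = √(1 − 1/γ²) = √(1 − 0.0795374) = √0.9204626 = 0.9594.

0.9594c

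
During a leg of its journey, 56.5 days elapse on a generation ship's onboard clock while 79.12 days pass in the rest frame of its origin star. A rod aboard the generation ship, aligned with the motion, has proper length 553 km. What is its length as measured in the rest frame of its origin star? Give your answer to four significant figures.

394.9 km

From Δt = γΔτ: γ = 79.12/56.5 = 1.40035.
The rod contracts by the same γ: 553 km / 1.40035 = 394.9 km.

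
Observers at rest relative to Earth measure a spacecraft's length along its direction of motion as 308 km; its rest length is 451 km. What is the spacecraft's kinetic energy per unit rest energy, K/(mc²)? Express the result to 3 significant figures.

γ = L₀/L = 451/308 = 1.46429.
K/(mc²) = γ − 1 = 1.46429 − 1 = 0.464.

0.464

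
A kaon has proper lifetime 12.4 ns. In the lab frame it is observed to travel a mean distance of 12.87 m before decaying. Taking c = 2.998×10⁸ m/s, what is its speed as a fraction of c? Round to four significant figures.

0.9607c

Let x = d/(cτ) = 12.87 m / (2.998×10⁸ m/s × 1.240×10^-8 s) = 3.462. Since d = βγcτ, x = βγ = β/√(1−β²).
Solving: β² = x²/(1+x²) = 11.9854/12.9854 = 0.92299, so β = 0.9607.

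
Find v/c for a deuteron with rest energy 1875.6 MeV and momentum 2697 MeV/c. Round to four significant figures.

pc/(mc²) = 2697/1875.6 = 1.4379 = βγ = β/√(1−β²).
So β² = x²/(1 + x²) with x = 1.4379: x² = 2.06756, β² = 2.06756/3.06756 = 0.674008, β = 0.8210.

0.8210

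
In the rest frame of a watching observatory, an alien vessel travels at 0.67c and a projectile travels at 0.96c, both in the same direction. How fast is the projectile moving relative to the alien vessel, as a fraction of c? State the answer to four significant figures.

0.8128c

Transform to the alien vessel's frame: u' = (u − v)/(1 − uv/c²).
u' = (0.96 − 0.67)/(1 − 0.96×0.67) = 0.29/0.3568 = 0.81278.
Speed in the alien vessel's frame: 0.8128c (in the same direction).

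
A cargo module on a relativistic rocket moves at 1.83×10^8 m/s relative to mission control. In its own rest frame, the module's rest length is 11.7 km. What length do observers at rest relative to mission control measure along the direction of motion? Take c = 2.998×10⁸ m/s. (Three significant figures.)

9.27 km

β = v/c = (1.83×10^8 m/s)/(2.998×10⁸ m/s) = 0.610407.
With β = 0.610407, γ = 1/√(1 − 0.610407²) = 1/√0.6274033 = 1.2625.
Along the direction of motion the measured length is L₀/γ = 11.7/1.2625 = 9.27 km.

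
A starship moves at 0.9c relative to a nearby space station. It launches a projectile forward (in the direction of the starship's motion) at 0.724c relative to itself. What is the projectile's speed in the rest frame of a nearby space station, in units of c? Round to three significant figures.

Relativistic velocity addition: u = (u' + v)/(1 + u'v/c²), with u' = 0.724c and v = 0.9c.
Numerator: 0.724 + 0.9 = 1.624. Denominator: 1 + (0.724)(0.9) = 1.6516.
u = 1.624/1.6516 = 0.98329, so the speed is 0.983c.

0.983c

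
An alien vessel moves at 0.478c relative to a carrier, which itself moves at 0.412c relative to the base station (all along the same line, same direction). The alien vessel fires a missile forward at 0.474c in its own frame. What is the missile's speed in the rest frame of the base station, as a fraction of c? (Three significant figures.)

Apply u = (u'+v)/(1+u'v) twice. Missile in the carrier frame: (0.474+0.478)/(1+0.474·0.478) = 0.952/1.226572 = 0.77615c.
That velocity, transformed to the rest frame of the base station: (0.77615+0.412)/(1+0.77615·0.412) = 1.18815/1.3197738 = 0.90027c.

0.900c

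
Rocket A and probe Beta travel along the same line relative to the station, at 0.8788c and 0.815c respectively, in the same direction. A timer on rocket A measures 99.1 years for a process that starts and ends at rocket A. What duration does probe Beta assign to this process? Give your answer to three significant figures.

The velocity of rocket A relative to probe Beta is (0.8788 − 0.815)c / (1 − 0.8788×0.815) = 0.22482c; relative speed 0.22482c.
γ for this relative speed: γ = 1/√(1 − 0.050544) = 1.0263.
Rocket A's interval is proper; time dilation gives Δt_B = γΔτ = 1.0263 × 99.1 years = 102 years.

102 years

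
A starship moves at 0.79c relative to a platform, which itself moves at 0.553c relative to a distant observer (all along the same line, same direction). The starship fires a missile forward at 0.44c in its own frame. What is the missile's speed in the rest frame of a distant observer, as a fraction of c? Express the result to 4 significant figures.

Apply u = (u'+v)/(1+u'v) twice. Missile in the platform frame: (0.44+0.79)/(1+0.44·0.79) = 1.23/1.3476 = 0.91273c.
That velocity, transformed to the rest frame of a distant observer: (0.91273+0.553)/(1+0.91273·0.553) = 1.46573/1.50473969 = 0.97408c.

0.9741c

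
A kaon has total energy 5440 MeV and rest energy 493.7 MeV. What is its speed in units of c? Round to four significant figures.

γ = E/(mc²) = 5440/493.7 = 11.019.
β = √(1 − 1/γ²) = √(1 − 0.00823599) = √0.99176401 = 0.9959.

0.9959c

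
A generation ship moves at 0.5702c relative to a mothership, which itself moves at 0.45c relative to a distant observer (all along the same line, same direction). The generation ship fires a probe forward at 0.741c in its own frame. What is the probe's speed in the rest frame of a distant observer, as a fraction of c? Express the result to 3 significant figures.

0.970c

Apply u = (u'+v)/(1+u'v) twice. Probe in the mothership frame: (0.741+0.5702)/(1+0.741·0.5702) = 1.3112/1.4225182 = 0.92175c.
That velocity, transformed to the rest frame of a distant observer: (0.92175+0.45)/(1+0.92175·0.45) = 1.37175/1.4147875 = 0.96958c.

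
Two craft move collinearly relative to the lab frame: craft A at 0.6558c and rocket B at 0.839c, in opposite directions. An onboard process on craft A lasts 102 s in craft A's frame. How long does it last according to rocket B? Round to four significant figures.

384.9 s

Speed of craft A in rocket B's frame: u = (v_A + v_B)/(1 + v_A v_B/c²) = (0.6558 + 0.839)/(1 + 0.6558×0.839) = 1.4948/1.5502162 = 0.96425; |u| = 0.96425c.
γ for this relative speed: γ = 1/√(1 − 0.929778) = 3.7737.
The clock on craft A records proper time, so rocket B measures Δt = γΔτ = 3.7737 × 102 = 384.9 s.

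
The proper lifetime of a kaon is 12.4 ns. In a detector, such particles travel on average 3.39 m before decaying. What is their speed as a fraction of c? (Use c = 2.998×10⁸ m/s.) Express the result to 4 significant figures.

0.6738c

d = βγcτ ⇒ βγ = d/(cτ) = 3.390 m / (3.71752 m) = 0.9119.
β = (βγ)/√(1+(βγ)²) = 0.9119/√1.831562 = 0.6738.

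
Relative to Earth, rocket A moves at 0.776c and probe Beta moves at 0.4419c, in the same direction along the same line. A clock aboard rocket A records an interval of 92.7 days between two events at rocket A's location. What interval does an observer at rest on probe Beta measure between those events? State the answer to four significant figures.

107.7 days

Speed of rocket A in probe Beta's frame: u = (v_A − v_B)/(1 − v_A v_B/c²) = (0.776 − 0.4419)/(1 − 0.776×0.4419) = 0.3341/0.6570856 = 0.50846; |u| = 0.50846c.
At |u| = 0.50846c, γ = (1 − 0.258532)^(−1/2) = 1.1613.
The clock on rocket A records proper time, so probe Beta measures Δt = γΔτ = 1.1613 × 92.7 = 107.7 days.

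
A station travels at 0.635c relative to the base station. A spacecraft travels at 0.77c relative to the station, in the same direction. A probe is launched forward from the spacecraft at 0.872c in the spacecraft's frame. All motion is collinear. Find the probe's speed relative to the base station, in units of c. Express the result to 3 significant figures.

0.996c

Compose velocities in two stages. Stage 1 (into S'): u₁ = (0.872+0.77)/(1+0.872×0.77) = 0.98239.
Stage 2 (into S): u = (0.98239+0.635)/(1+0.98239×0.635) = 0.99604, so the speed is 0.996c.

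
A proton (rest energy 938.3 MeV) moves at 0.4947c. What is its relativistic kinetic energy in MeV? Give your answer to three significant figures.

141 MeV

γ = 1/√(1 − β²) = 1/√(1 − 0.24472809) = 1/√0.75527191 = 1/0.869064 = 1.15066.
Kinetic energy: K = (γ − 1)mc² = (1.15066 − 1) × 938.3 MeV = 0.15066 × 938.3 = 141 MeV.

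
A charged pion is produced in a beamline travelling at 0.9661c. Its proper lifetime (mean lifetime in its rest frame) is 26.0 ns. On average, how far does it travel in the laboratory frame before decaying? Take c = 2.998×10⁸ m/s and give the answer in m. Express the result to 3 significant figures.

γ = 1/√(1 − β²) = 1/√(1 − 0.93334921) = 1/√0.06665079 = 1/0.258168 = 3.8734.
Lab-frame lifetime: Δt = γτ = 3.8734 × 26.0 ns = 100.71 ns.
Distance: d = vΔt = 0.9661 × 2.998×10⁸ m/s × 1.0071×10^-7 s = 29.2 m.

29.2 m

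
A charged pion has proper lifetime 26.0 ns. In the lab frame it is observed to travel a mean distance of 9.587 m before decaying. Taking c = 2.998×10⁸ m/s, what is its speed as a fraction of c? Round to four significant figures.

0.7759c

Lab distance = (lab lifetime)·v = γτ·βc, so βγ = d/(cτ) = 9.587/(2.998×10⁸ × 2.600×10^-8) = 1.2299.
With βγ = 1.2299: γ² = 1 + (βγ)² = 2.51265, and β = (βγ)/γ = 1.2299/1.58513 = 0.7759.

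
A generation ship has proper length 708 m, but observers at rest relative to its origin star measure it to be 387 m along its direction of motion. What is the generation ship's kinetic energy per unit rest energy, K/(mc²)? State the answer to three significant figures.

Length contraction gives γ = L₀/L = 708/387 = 1.82946.
K/(mc²) = γ − 1 = 1.82946 − 1 = 0.829.

0.829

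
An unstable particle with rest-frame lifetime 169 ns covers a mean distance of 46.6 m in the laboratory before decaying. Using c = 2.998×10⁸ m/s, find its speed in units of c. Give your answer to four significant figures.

d = βγcτ ⇒ βγ = d/(cτ) = 46.60 m / (50.6662 m) = 0.91975.
β = (βγ)/√(1+(βγ)²) = 0.91975/√1.84594 = 0.6770.

0.6770c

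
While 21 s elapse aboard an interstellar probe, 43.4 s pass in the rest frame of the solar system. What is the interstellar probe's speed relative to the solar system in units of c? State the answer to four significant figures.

γ = Δt/Δτ = 43.4/21 = 2.0667.
β = √(1 − 1/γ²) = √(1 − 0.234124) = √0.765876 = 0.8751.

0.8751c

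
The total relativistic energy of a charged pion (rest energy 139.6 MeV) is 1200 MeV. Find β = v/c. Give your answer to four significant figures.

0.9932

Total energy E = γmc² gives γ = 1200/139.6 = 8.596.
Hence β = √(1 − 1/γ²) = √(1 − 0.0135334) = √0.9864666 = 0.9932.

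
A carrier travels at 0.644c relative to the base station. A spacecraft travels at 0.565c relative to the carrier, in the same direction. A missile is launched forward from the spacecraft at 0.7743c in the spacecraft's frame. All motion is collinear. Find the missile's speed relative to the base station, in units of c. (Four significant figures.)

0.9848c

Apply u = (u'+v)/(1+u'v) twice. Missile in the carrier frame: (0.7743+0.565)/(1+0.7743·0.565) = 1.3393/1.4374795 = 0.9317c.
That velocity, transformed to the rest frame of the base station: (0.9317+0.644)/(1+0.9317·0.644) = 1.5757/1.6000148 = 0.9848c.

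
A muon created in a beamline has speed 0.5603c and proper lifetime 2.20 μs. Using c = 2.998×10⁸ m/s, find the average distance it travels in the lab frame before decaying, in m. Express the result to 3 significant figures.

446 m

With β = 0.5603, γ = 1/√(1 − 0.5603²) = 1/√0.68606391 = 1.2073.
Lab-frame lifetime: Δt = γτ = 1.2073 × 2.20 μs = 2.6561 μs.
Distance: d = vΔt = 0.5603 × 2.998×10⁸ m/s × 2.6561×10^-6 s = 446 m.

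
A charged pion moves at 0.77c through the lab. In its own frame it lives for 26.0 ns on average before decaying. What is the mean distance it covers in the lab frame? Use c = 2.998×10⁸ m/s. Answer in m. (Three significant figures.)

Lorentz factor: γ = (1 − 0.5929)^(−1/2) = 1.5673.
Lab-frame lifetime: Δt = γτ = 1.5673 × 26.0 ns = 40.75 ns.
Distance: d = vΔt = 0.77 × 2.998×10⁸ m/s × 4.0750×10^-8 s = 9.41 m.

9.41 m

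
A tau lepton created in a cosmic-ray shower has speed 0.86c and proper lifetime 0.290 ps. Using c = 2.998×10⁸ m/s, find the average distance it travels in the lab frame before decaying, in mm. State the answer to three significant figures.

β² = 0.7396, so γ = 1/√0.2604 = 1.9597.
Lab-frame lifetime: Δt = γτ = 1.9597 × 0.290 ps = 0.56831 ps.
Distance: d = vΔt = 0.86 × 2.998×10⁸ m/s × 5.6831×10^-13 s = 1.47×10^-4 m = 0.147 mm.

0.147 mm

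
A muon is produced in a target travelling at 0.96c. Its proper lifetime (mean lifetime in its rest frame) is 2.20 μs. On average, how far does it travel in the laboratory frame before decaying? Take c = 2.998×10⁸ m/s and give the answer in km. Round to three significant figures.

2.26 km

β² = 0.9216, so γ = 1/√0.0784 = 3.5714.
Lab-frame lifetime: Δt = γτ = 3.5714 × 2.20 μs = 7.8571 μs.
Distance: d = vΔt = 0.96 × 2.998×10⁸ m/s × 7.8571×10^-6 s = 2260 m = 2.26 km.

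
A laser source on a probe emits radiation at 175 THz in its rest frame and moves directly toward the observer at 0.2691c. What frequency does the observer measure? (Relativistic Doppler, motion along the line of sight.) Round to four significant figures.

Relativistic Doppler (source moving toward): f_obs = f_src · √((1+β)/(1−β)).
With β = 0.2691: factor = √(1.2691/0.7309) = 1.3177.
f_obs = 175 × 1.3177 = 230.6 THz.

230.6 THz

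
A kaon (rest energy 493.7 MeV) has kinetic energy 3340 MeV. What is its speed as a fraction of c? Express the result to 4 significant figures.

K = (γ−1)mc², so γ = 1 + 3340/493.7 = 7.7652.
Then v/c = √(1 − γ⁻²) = √(1 − 0.0165842) = √0.9834158 = 0.9917.

0.9917c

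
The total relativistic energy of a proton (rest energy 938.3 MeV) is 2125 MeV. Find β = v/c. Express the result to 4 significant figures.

0.8972

γ = E/(mc²) = 2125/938.3 = 2.2647.
β = √(1 − 1/γ²) = √(1 − 0.194975) = √0.805025 = 0.8972.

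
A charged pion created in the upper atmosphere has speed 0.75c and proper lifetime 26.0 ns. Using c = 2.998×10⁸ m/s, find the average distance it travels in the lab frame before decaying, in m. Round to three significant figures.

8.84 m

γ = 1/√(1 − β²) = 1/√(1 − 0.5625) = 1/√0.4375 = 1/0.661438 = 1.5119.
Lab-frame lifetime: Δt = γτ = 1.5119 × 26.0 ns = 39.309 ns.
Distance: d = vΔt = 0.75 × 2.998×10⁸ m/s × 3.9309×10^-8 s = 8.84 m.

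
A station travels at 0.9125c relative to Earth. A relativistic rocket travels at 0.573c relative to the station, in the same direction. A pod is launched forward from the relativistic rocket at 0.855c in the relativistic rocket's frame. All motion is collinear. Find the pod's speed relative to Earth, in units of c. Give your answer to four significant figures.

Apply u = (u'+v)/(1+u'v) twice. Pod in the station frame: (0.855+0.573)/(1+0.855·0.573) = 1.428/1.489915 = 0.95844c.
That velocity, transformed to the rest frame of Earth: (0.95844+0.9125)/(1+0.95844·0.9125) = 1.87094/1.8745765 = 0.99806c.

0.9981c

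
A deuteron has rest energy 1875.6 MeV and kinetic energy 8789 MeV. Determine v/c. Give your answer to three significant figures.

0.984

K = (γ−1)mc², so γ = 1 + 8789/1875.6 = 5.686.
Then v/c = √(1 − γ⁻²) = √(1 − 0.0309305) = √0.9690695 = 0.984.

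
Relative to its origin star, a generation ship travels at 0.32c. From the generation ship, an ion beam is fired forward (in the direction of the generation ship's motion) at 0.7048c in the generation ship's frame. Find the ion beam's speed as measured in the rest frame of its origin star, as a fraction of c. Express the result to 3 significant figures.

0.836c

Relativistic velocity addition: u = (u' + v)/(1 + u'v/c²), with u' = 0.7048c and v = 0.32c.
Numerator: 0.7048 + 0.32 = 1.0248. Denominator: 1 + (0.7048)(0.32) = 1.225536.
u = 1.0248/1.225536 = 0.83621, so the speed is 0.836c.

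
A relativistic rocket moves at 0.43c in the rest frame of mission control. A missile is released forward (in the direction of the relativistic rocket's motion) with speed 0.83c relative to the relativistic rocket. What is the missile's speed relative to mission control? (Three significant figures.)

0.929c

In units of c, u = (u' + v)/(1 + u'v) with u' = 0.83 and v = 0.43.
Numerator: 0.83 + 0.43 = 1.26. Denominator: 1 + (0.83)(0.43) = 1.3569.
u = 1.26/1.3569 = 0.92859, so the speed is 0.929c.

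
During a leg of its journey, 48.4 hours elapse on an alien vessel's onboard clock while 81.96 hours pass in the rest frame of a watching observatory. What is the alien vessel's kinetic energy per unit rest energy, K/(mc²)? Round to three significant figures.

0.693

γ = Δt/Δτ = 81.96/48.4 = 1.69339.
Since K = (γ−1)mc², K/(mc²) = 1.69339 − 1 = 0.693.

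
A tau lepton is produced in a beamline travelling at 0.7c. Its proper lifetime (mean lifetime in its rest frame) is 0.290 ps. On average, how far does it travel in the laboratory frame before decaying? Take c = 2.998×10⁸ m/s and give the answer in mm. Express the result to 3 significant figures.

0.0852 mm

γ = 1/√(1 − β²) = 1/√(1 − 0.49) = 1/√0.51 = 1/0.714143 = 1.4003.
Lab-frame lifetime: Δt = γτ = 1.4003 × 0.290 ps = 0.40609 ps.
Distance: d = vΔt = 0.7 × 2.998×10⁸ m/s × 4.0609×10^-13 s = 8.52×10^-5 m = 0.0852 mm.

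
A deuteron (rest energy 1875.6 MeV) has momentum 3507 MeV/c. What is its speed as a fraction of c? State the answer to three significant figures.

0.882c

pc/(mc²) = 3507/1875.6 = 1.8698 = βγ = β/√(1−β²).
So β² = x²/(1 + x²) with x = 1.8698: x² = 3.49615, β² = 3.49615/4.49615 = 0.777587, β = 0.882.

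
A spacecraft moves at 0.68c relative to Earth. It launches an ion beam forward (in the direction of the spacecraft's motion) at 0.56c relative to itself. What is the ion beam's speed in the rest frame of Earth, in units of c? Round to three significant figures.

0.898c

In units of c, u = (u' + v)/(1 + u'v) with u' = 0.56 and v = 0.68.
Numerator: 0.56 + 0.68 = 1.24. Denominator: 1 + (0.56)(0.68) = 1.3808.
u = 1.24/1.3808 = 0.89803, so the speed is 0.898c.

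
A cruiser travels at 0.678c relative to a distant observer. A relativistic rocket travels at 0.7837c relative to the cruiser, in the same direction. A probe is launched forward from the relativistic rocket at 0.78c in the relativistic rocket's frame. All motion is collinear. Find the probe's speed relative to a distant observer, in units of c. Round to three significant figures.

First combine the probe and relativistic rocket (S''→S'): u₁ = (0.78 + 0.7837)/(1 + 0.78×0.7837) = 1.5637/1.611286 = 0.97047.
Then combine with the cruiser (S'→S): u = (0.97047 + 0.678)/(1 + 0.97047×0.678) = 1.64847/1.65797866 = 0.99426.

0.994c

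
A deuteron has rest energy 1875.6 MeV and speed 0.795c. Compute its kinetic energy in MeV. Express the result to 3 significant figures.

Lorentz factor: γ = (1 − 0.632025)^(−1/2) = 1.64851.
Kinetic energy: K = (γ − 1)mc² = (1.64851 − 1) × 1875.6 MeV = 0.64851 × 1875.6 = 1220 MeV.

1220 MeV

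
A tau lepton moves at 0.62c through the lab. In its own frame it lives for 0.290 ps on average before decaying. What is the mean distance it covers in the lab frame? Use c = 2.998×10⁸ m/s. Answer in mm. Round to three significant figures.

β² = 0.3844, so γ = 1/√0.6156 = 1.2745.
Lab-frame lifetime: Δt = γτ = 1.2745 × 0.290 ps = 0.3696 ps.
Distance: d = vΔt = 0.62 × 2.998×10⁸ m/s × 3.6960×10^-13 s = 6.87×10^-5 m = 0.0687 mm.

0.0687 mm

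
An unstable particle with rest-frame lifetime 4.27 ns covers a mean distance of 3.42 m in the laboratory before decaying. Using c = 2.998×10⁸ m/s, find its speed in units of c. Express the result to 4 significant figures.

0.9365c

d = βγcτ ⇒ βγ = d/(cτ) = 3.420 m / (1.280146 m) = 2.6716.
β = (βγ)/√(1+(βγ)²) = 2.6716/√8.13745 = 0.9365.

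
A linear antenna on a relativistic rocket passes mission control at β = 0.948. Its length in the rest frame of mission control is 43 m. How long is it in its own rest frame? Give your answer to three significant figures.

Lorentz factor: γ = (1 − 0.898704)^(−1/2) = 3.142.
Proper length: L₀ = γ·L = 3.142 × 43 = 135 m.

135 m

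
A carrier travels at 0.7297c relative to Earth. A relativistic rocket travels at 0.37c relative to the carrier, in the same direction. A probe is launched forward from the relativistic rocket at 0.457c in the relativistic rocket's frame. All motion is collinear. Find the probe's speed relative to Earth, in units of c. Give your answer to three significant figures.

0.948c

Apply u = (u'+v)/(1+u'v) twice. Probe in the carrier frame: (0.457+0.37)/(1+0.457·0.37) = 0.827/1.16909 = 0.70739c.
That velocity, transformed to the rest frame of Earth: (0.70739+0.7297)/(1+0.70739·0.7297) = 1.43709/1.516182483 = 0.94783c.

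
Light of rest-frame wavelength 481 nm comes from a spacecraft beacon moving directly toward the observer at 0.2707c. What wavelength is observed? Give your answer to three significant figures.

Relativistic Doppler for wavelength: λ_obs = λ_src · √((1−β)/(1+β)).
With β = 0.2707: factor = √(0.7293/1.2707) = 0.75759.
λ_obs = 481 × 0.75759 = 364 nm.

364 nm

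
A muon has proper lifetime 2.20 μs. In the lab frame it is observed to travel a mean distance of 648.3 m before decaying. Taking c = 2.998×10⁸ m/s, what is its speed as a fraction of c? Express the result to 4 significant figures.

0.7010c

Lab distance = (lab lifetime)·v = γτ·βc, so βγ = d/(cτ) = 648.3/(2.998×10⁸ × 2.200×10^-6) = 0.98293.
With βγ = 0.98293: γ² = 1 + (βγ)² = 1.966151, and β = (βγ)/γ = 0.98293/1.4022 = 0.7010.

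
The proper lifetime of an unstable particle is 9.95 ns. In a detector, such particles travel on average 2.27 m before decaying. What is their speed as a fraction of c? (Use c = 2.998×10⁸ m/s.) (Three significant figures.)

d = βγcτ ⇒ βγ = d/(cτ) = 2.270 m / (2.98301 m) = 0.76098.
β = (βγ)/√(1+(βγ)²) = 0.76098/√1.579091 = 0.606.

0.606c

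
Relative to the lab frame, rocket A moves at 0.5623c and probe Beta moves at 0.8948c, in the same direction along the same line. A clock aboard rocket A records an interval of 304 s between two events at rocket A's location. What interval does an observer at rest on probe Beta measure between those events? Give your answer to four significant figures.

409.1 s

Speed of rocket A in probe Beta's frame: u = (v_A − v_B)/(1 − v_A v_B/c²) = (0.5623 − 0.8948)/(1 − 0.5623×0.8948) = −0.3325/0.49685396 = −0.66921; |u| = 0.66921c.
At |u| = 0.66921c, γ = (1 − 0.447842)^(−1/2) = 1.3458.
The clock on rocket A records proper time, so probe Beta measures Δt = γΔτ = 1.3458 × 304 = 409.1 s.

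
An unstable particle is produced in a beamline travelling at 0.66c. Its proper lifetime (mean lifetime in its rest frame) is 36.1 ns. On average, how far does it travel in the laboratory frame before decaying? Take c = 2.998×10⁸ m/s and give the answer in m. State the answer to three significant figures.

γ = 1/√(1 − β²) = 1/√(1 − 0.4356) = 1/√0.5644 = 1/0.751266 = 1.3311.
Lab-frame lifetime: Δt = γτ = 1.3311 × 36.1 ns = 48.053 ns.
Distance: d = vΔt = 0.66 × 2.998×10⁸ m/s × 4.8053×10^-8 s = 9.51 m.

9.51 m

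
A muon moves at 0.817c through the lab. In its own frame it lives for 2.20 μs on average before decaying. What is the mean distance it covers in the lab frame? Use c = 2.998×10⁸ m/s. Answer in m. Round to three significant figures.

934 m

γ = 1/√(1 − β²) = 1/√(1 − 0.667489) = 1/√0.332511 = 1/0.576638 = 1.7342.
Lab-frame lifetime: Δt = γτ = 1.7342 × 2.20 μs = 3.8152 μs.
Distance: d = vΔt = 0.817 × 2.998×10⁸ m/s × 3.8152×10^-6 s = 934 m.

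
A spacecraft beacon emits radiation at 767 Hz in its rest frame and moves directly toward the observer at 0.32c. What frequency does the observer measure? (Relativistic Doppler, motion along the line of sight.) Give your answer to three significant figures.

Relativistic Doppler (source moving toward): f_obs = f_src · √((1+β)/(1−β)).
With β = 0.32: factor = √(1.32/0.68) = 1.3933.
f_obs = 767 × 1.3933 = 1070 Hz.

1070 Hz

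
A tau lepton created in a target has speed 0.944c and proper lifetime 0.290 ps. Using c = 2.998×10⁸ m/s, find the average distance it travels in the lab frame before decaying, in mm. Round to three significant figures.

0.249 mm

β² = 0.891136, so γ = 1/√0.108864 = 3.0308.
Lab-frame lifetime: Δt = γτ = 3.0308 × 0.290 ps = 0.87893 ps.
Distance: d = vΔt = 0.944 × 2.998×10⁸ m/s × 8.7893×10^-13 s = 2.49×10^-4 m = 0.249 mm.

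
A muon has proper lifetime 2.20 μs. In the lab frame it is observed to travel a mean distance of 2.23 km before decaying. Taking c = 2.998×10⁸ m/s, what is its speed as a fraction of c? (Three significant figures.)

d = βγcτ ⇒ βγ = d/(cτ) = 2230 m / (659.56 m) = 3.381.
β = (βγ)/√(1+(βγ)²) = 3.381/√12.4312 = 0.959.

0.959c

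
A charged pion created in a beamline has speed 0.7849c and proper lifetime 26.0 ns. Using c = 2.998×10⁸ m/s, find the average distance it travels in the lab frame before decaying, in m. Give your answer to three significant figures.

9.87 m

With β = 0.7849, γ = 1/√(1 − 0.7849²) = 1/√0.38393199 = 1.6139.
Lab-frame lifetime: Δt = γτ = 1.6139 × 26.0 ns = 41.961 ns.
Distance: d = vΔt = 0.7849 × 2.998×10⁸ m/s × 4.1961×10^-8 s = 9.87 m.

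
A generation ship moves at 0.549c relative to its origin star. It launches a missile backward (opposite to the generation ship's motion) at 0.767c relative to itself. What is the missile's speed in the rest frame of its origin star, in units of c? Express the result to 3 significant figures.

Relativistic velocity addition: u = (u' + v)/(1 + u'v/c²), with u' = −0.767c and v = 0.549c.
Numerator: −0.767 + 0.549 = −0.218. Denominator: 1 + (−0.767)(0.549) = 0.578917.
u = −0.218/0.578917 = −0.37657, so the speed is 0.377c.

0.377c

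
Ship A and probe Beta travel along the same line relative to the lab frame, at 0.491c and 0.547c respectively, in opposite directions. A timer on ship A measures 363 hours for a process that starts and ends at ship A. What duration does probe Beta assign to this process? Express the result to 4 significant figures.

Transform ship A's velocity into probe Beta's frame: (0.491 + 0.547)/(1 + 0.491·0.547) = 1.038/1.268577, so the relative speed is 0.81824c.
At |u| = 0.81824c, γ = (1 − 0.669517)^(−1/2) = 1.7395.
The clock on ship A records proper time, so probe Beta measures Δt = γΔτ = 1.7395 × 363 = 631.4 hours.

631.4 hours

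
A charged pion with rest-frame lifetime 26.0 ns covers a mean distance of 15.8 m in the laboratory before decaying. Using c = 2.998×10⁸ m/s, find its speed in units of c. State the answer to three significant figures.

0.897c

d = βγcτ ⇒ βγ = d/(cτ) = 15.80 m / (7.7948 m) = 2.027.
β = (βγ)/√(1+(βγ)²) = 2.027/√5.10873 = 0.897.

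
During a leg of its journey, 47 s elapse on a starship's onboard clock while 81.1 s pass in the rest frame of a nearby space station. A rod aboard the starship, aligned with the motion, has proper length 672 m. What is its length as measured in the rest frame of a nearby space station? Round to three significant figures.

From Δt = γΔτ: γ = 81.1/47 = 1.72553.
The rod contracts by the same γ: 672 m / 1.72553 = 389 m.

389 m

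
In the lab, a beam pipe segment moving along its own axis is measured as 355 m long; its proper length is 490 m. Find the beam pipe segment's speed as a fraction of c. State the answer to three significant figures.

0.689c

Length contraction gives γ = L₀/L = 490/355 = 1.3803.
β = √(1 − 1/γ²) = √0.475128 = 0.689.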